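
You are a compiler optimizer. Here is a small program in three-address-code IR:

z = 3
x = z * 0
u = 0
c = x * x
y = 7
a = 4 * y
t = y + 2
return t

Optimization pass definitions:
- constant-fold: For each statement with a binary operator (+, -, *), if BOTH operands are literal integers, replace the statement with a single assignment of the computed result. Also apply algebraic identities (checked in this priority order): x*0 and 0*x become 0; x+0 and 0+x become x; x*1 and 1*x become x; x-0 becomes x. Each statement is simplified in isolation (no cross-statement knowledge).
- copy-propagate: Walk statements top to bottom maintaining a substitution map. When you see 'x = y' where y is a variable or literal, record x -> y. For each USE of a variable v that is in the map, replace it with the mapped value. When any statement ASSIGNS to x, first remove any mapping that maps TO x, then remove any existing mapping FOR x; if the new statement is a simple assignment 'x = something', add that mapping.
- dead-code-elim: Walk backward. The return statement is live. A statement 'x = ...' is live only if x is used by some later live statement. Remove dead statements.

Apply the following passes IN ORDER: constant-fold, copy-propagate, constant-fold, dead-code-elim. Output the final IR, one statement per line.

Initial IR:
  z = 3
  x = z * 0
  u = 0
  c = x * x
  y = 7
  a = 4 * y
  t = y + 2
  return t
After constant-fold (8 stmts):
  z = 3
  x = 0
  u = 0
  c = x * x
  y = 7
  a = 4 * y
  t = y + 2
  return t
After copy-propagate (8 stmts):
  z = 3
  x = 0
  u = 0
  c = 0 * 0
  y = 7
  a = 4 * 7
  t = 7 + 2
  return t
After constant-fold (8 stmts):
  z = 3
  x = 0
  u = 0
  c = 0
  y = 7
  a = 28
  t = 9
  return t
After dead-code-elim (2 stmts):
  t = 9
  return t

Answer: t = 9
return t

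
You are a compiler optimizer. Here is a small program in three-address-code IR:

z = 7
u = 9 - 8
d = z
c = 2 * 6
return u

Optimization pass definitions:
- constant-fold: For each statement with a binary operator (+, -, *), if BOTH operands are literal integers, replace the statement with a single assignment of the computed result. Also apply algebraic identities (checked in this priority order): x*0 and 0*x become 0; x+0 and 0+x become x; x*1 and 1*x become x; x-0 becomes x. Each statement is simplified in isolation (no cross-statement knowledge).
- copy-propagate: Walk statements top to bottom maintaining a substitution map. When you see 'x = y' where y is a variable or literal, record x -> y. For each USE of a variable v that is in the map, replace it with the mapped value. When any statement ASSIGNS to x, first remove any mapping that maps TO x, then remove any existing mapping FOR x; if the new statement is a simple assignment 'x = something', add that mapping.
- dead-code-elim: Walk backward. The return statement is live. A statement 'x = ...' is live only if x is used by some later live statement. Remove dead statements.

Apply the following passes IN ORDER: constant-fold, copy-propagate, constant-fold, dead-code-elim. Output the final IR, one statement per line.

Initial IR:
  z = 7
  u = 9 - 8
  d = z
  c = 2 * 6
  return u
After constant-fold (5 stmts):
  z = 7
  u = 1
  d = z
  c = 12
  return u
After copy-propagate (5 stmts):
  z = 7
  u = 1
  d = 7
  c = 12
  return 1
After constant-fold (5 stmts):
  z = 7
  u = 1
  d = 7
  c = 12
  return 1
After dead-code-elim (1 stmts):
  return 1

Answer: return 1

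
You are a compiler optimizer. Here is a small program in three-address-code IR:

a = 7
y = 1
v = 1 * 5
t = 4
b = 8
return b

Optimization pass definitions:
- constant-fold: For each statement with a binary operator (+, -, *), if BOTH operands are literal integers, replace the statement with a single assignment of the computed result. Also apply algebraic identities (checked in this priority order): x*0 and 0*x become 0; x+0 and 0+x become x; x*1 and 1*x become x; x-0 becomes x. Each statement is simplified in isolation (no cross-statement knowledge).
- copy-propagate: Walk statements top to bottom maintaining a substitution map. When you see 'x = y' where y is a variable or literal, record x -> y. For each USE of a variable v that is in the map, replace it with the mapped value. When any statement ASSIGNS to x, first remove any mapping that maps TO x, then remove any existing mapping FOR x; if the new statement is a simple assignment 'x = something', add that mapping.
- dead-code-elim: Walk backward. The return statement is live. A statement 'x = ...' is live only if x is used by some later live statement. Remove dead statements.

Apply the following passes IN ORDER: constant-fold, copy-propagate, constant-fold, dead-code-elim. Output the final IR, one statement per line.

Initial IR:
  a = 7
  y = 1
  v = 1 * 5
  t = 4
  b = 8
  return b
After constant-fold (6 stmts):
  a = 7
  y = 1
  v = 5
  t = 4
  b = 8
  return b
After copy-propagate (6 stmts):
  a = 7
  y = 1
  v = 5
  t = 4
  b = 8
  return 8
After constant-fold (6 stmts):
  a = 7
  y = 1
  v = 5
  t = 4
  b = 8
  return 8
After dead-code-elim (1 stmts):
  return 8

Answer: return 8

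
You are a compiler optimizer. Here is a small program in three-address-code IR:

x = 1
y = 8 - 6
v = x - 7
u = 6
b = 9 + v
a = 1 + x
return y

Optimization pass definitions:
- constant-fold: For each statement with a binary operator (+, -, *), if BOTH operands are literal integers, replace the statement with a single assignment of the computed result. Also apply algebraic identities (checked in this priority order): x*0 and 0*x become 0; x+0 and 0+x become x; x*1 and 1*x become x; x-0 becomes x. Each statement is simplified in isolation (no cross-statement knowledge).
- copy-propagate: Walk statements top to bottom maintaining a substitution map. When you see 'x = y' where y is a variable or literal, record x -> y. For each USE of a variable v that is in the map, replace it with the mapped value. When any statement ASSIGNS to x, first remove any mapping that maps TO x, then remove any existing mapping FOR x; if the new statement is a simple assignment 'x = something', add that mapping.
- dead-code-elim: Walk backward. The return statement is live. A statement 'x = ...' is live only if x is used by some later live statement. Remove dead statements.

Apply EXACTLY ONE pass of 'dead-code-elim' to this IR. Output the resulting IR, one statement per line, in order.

Answer: y = 8 - 6
return y

Derivation:
Applying dead-code-elim statement-by-statement:
  [7] return y  -> KEEP (return); live=['y']
  [6] a = 1 + x  -> DEAD (a not live)
  [5] b = 9 + v  -> DEAD (b not live)
  [4] u = 6  -> DEAD (u not live)
  [3] v = x - 7  -> DEAD (v not live)
  [2] y = 8 - 6  -> KEEP; live=[]
  [1] x = 1  -> DEAD (x not live)
Result (2 stmts):
  y = 8 - 6
  return y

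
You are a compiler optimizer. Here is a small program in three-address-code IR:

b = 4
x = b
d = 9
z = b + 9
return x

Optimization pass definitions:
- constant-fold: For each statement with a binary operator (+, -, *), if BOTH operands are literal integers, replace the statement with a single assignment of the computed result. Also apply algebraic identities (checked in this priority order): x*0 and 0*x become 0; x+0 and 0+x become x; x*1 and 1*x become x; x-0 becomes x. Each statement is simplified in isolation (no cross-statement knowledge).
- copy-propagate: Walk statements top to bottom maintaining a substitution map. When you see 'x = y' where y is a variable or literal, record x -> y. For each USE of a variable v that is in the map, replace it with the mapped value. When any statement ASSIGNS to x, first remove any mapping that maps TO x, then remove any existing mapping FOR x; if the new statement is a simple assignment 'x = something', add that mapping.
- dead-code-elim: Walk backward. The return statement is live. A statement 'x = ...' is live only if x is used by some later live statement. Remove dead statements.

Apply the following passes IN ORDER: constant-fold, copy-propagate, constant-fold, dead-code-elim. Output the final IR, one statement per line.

Initial IR:
  b = 4
  x = b
  d = 9
  z = b + 9
  return x
After constant-fold (5 stmts):
  b = 4
  x = b
  d = 9
  z = b + 9
  return x
After copy-propagate (5 stmts):
  b = 4
  x = 4
  d = 9
  z = 4 + 9
  return 4
After constant-fold (5 stmts):
  b = 4
  x = 4
  d = 9
  z = 13
  return 4
After dead-code-elim (1 stmts):
  return 4

Answer: return 4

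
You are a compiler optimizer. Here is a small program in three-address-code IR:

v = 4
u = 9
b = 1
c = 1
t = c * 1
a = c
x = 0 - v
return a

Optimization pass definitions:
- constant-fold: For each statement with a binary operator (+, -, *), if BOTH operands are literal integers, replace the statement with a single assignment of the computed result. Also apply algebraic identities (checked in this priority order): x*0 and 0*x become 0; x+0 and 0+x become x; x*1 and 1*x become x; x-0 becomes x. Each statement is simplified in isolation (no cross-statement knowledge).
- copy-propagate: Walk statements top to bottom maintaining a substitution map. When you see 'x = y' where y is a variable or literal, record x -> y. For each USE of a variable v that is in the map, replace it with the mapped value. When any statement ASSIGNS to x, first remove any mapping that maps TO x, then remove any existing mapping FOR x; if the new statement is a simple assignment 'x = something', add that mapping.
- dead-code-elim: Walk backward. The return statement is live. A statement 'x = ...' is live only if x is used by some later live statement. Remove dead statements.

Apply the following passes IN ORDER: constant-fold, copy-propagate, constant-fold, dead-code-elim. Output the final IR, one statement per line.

Answer: return 1

Derivation:
Initial IR:
  v = 4
  u = 9
  b = 1
  c = 1
  t = c * 1
  a = c
  x = 0 - v
  return a
After constant-fold (8 stmts):
  v = 4
  u = 9
  b = 1
  c = 1
  t = c
  a = c
  x = 0 - v
  return a
After copy-propagate (8 stmts):
  v = 4
  u = 9
  b = 1
  c = 1
  t = 1
  a = 1
  x = 0 - 4
  return 1
After constant-fold (8 stmts):
  v = 4
  u = 9
  b = 1
  c = 1
  t = 1
  a = 1
  x = -4
  return 1
After dead-code-elim (1 stmts):
  return 1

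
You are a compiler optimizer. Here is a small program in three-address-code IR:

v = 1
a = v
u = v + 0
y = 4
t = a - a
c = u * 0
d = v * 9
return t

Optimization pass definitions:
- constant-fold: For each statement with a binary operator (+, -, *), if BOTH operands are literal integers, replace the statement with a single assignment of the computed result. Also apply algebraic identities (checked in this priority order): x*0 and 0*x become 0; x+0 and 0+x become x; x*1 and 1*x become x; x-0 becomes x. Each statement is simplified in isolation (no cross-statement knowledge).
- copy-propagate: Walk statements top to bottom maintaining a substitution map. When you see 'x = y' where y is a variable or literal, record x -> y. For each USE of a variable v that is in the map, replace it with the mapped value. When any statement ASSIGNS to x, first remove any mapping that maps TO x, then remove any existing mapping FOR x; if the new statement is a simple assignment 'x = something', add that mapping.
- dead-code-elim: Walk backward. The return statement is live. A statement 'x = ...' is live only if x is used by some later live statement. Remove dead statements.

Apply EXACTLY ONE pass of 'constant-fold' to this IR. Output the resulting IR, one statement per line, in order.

Answer: v = 1
a = v
u = v
y = 4
t = a - a
c = 0
d = v * 9
return t

Derivation:
Applying constant-fold statement-by-statement:
  [1] v = 1  (unchanged)
  [2] a = v  (unchanged)
  [3] u = v + 0  -> u = v
  [4] y = 4  (unchanged)
  [5] t = a - a  (unchanged)
  [6] c = u * 0  -> c = 0
  [7] d = v * 9  (unchanged)
  [8] return t  (unchanged)
Result (8 stmts):
  v = 1
  a = v
  u = v
  y = 4
  t = a - a
  c = 0
  d = v * 9
  return t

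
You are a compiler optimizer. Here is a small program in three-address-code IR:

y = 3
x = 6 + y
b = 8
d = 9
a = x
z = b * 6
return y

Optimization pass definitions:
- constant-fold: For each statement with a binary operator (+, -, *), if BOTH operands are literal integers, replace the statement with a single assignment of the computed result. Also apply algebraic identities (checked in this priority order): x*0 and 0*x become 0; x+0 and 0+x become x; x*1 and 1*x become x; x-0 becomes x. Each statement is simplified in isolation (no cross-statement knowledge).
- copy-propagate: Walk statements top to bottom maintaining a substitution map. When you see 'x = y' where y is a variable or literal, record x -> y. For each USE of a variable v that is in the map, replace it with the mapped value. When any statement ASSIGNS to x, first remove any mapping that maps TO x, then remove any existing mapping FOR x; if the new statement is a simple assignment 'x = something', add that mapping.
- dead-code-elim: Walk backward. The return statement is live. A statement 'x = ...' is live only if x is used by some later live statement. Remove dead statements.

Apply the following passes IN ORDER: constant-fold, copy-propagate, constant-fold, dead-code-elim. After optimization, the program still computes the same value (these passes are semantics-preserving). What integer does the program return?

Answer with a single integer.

Answer: 3

Derivation:
Initial IR:
  y = 3
  x = 6 + y
  b = 8
  d = 9
  a = x
  z = b * 6
  return y
After constant-fold (7 stmts):
  y = 3
  x = 6 + y
  b = 8
  d = 9
  a = x
  z = b * 6
  return y
After copy-propagate (7 stmts):
  y = 3
  x = 6 + 3
  b = 8
  d = 9
  a = x
  z = 8 * 6
  return 3
After constant-fold (7 stmts):
  y = 3
  x = 9
  b = 8
  d = 9
  a = x
  z = 48
  return 3
After dead-code-elim (1 stmts):
  return 3
Evaluate:
  y = 3  =>  y = 3
  x = 6 + y  =>  x = 9
  b = 8  =>  b = 8
  d = 9  =>  d = 9
  a = x  =>  a = 9
  z = b * 6  =>  z = 48
  return y = 3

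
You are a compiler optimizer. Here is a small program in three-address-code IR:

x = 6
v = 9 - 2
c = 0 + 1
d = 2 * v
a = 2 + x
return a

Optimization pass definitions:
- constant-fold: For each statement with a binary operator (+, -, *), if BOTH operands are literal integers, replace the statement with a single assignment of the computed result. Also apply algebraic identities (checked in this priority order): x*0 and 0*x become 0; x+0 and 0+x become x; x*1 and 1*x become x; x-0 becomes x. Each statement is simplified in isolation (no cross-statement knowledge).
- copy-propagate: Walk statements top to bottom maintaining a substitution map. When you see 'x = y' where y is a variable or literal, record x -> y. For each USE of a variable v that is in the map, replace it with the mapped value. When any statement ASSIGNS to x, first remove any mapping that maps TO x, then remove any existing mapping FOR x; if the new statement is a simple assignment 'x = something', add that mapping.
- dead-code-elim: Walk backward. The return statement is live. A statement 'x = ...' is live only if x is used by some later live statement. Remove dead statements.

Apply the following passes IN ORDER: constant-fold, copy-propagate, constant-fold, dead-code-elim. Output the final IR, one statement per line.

Initial IR:
  x = 6
  v = 9 - 2
  c = 0 + 1
  d = 2 * v
  a = 2 + x
  return a
After constant-fold (6 stmts):
  x = 6
  v = 7
  c = 1
  d = 2 * v
  a = 2 + x
  return a
After copy-propagate (6 stmts):
  x = 6
  v = 7
  c = 1
  d = 2 * 7
  a = 2 + 6
  return a
After constant-fold (6 stmts):
  x = 6
  v = 7
  c = 1
  d = 14
  a = 8
  return a
After dead-code-elim (2 stmts):
  a = 8
  return a

Answer: a = 8
return a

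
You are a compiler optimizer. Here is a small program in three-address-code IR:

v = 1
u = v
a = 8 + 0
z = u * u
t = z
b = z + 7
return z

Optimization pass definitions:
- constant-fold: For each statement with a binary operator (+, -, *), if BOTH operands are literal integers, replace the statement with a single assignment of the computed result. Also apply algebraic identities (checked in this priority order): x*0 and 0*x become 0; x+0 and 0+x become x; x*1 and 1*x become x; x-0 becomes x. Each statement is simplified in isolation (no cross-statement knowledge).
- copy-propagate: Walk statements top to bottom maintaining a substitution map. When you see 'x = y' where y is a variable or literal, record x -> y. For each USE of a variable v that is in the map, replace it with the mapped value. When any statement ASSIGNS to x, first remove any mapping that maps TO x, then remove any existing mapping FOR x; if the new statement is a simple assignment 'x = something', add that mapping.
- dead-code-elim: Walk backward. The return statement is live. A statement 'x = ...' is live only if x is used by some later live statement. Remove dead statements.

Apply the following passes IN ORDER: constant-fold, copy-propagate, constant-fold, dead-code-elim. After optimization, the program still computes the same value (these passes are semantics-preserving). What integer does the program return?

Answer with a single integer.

Answer: 1

Derivation:
Initial IR:
  v = 1
  u = v
  a = 8 + 0
  z = u * u
  t = z
  b = z + 7
  return z
After constant-fold (7 stmts):
  v = 1
  u = v
  a = 8
  z = u * u
  t = z
  b = z + 7
  return z
After copy-propagate (7 stmts):
  v = 1
  u = 1
  a = 8
  z = 1 * 1
  t = z
  b = z + 7
  return z
After constant-fold (7 stmts):
  v = 1
  u = 1
  a = 8
  z = 1
  t = z
  b = z + 7
  return z
After dead-code-elim (2 stmts):
  z = 1
  return z
Evaluate:
  v = 1  =>  v = 1
  u = v  =>  u = 1
  a = 8 + 0  =>  a = 8
  z = u * u  =>  z = 1
  t = z  =>  t = 1
  b = z + 7  =>  b = 8
  return z = 1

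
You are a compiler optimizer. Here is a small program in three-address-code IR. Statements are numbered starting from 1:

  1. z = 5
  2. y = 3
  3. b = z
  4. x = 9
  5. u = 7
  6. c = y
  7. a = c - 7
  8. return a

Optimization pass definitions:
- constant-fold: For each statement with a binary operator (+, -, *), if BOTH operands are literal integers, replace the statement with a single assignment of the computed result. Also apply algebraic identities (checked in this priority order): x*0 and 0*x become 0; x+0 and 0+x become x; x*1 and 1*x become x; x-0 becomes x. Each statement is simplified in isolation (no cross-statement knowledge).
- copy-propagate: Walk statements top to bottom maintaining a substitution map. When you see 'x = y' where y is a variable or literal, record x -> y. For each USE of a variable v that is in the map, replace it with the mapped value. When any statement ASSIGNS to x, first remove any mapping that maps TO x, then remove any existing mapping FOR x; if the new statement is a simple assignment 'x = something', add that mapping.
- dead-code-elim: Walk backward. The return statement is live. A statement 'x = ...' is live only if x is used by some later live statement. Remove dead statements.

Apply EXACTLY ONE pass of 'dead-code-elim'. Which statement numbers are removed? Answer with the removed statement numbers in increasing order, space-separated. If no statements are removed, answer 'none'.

Backward liveness scan:
Stmt 1 'z = 5': DEAD (z not in live set [])
Stmt 2 'y = 3': KEEP (y is live); live-in = []
Stmt 3 'b = z': DEAD (b not in live set ['y'])
Stmt 4 'x = 9': DEAD (x not in live set ['y'])
Stmt 5 'u = 7': DEAD (u not in live set ['y'])
Stmt 6 'c = y': KEEP (c is live); live-in = ['y']
Stmt 7 'a = c - 7': KEEP (a is live); live-in = ['c']
Stmt 8 'return a': KEEP (return); live-in = ['a']
Removed statement numbers: [1, 3, 4, 5]
Surviving IR:
  y = 3
  c = y
  a = c - 7
  return a

Answer: 1 3 4 5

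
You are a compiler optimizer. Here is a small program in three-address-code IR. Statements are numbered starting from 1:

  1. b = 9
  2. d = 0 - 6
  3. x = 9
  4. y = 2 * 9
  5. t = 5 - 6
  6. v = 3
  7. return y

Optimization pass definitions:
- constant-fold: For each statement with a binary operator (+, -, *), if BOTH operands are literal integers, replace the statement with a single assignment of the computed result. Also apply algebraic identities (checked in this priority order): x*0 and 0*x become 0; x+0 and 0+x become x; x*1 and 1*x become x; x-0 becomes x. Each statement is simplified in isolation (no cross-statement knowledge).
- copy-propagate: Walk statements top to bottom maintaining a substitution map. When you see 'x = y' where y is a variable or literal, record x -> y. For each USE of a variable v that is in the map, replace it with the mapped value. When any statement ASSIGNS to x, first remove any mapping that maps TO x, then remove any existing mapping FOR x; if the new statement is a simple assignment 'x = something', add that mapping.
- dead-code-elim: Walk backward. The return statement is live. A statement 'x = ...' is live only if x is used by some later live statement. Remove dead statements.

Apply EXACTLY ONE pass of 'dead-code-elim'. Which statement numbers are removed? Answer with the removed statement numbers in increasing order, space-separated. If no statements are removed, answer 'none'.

Answer: 1 2 3 5 6

Derivation:
Backward liveness scan:
Stmt 1 'b = 9': DEAD (b not in live set [])
Stmt 2 'd = 0 - 6': DEAD (d not in live set [])
Stmt 3 'x = 9': DEAD (x not in live set [])
Stmt 4 'y = 2 * 9': KEEP (y is live); live-in = []
Stmt 5 't = 5 - 6': DEAD (t not in live set ['y'])
Stmt 6 'v = 3': DEAD (v not in live set ['y'])
Stmt 7 'return y': KEEP (return); live-in = ['y']
Removed statement numbers: [1, 2, 3, 5, 6]
Surviving IR:
  y = 2 * 9
  return y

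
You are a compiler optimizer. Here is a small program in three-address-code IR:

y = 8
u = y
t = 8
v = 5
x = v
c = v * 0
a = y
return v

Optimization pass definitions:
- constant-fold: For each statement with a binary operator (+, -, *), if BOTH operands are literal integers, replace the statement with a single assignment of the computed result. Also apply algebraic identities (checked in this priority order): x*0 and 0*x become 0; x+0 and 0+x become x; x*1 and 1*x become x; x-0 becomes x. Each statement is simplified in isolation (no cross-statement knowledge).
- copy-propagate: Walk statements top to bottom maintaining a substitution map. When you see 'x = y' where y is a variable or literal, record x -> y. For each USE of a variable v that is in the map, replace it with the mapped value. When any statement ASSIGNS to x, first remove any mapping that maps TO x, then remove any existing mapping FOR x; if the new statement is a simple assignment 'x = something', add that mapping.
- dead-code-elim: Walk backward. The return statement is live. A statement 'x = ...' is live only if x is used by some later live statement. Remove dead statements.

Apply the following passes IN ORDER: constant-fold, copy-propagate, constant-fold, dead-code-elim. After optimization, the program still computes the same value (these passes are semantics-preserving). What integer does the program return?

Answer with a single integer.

Answer: 5

Derivation:
Initial IR:
  y = 8
  u = y
  t = 8
  v = 5
  x = v
  c = v * 0
  a = y
  return v
After constant-fold (8 stmts):
  y = 8
  u = y
  t = 8
  v = 5
  x = v
  c = 0
  a = y
  return v
After copy-propagate (8 stmts):
  y = 8
  u = 8
  t = 8
  v = 5
  x = 5
  c = 0
  a = 8
  return 5
After constant-fold (8 stmts):
  y = 8
  u = 8
  t = 8
  v = 5
  x = 5
  c = 0
  a = 8
  return 5
After dead-code-elim (1 stmts):
  return 5
Evaluate:
  y = 8  =>  y = 8
  u = y  =>  u = 8
  t = 8  =>  t = 8
  v = 5  =>  v = 5
  x = v  =>  x = 5
  c = v * 0  =>  c = 0
  a = y  =>  a = 8
  return v = 5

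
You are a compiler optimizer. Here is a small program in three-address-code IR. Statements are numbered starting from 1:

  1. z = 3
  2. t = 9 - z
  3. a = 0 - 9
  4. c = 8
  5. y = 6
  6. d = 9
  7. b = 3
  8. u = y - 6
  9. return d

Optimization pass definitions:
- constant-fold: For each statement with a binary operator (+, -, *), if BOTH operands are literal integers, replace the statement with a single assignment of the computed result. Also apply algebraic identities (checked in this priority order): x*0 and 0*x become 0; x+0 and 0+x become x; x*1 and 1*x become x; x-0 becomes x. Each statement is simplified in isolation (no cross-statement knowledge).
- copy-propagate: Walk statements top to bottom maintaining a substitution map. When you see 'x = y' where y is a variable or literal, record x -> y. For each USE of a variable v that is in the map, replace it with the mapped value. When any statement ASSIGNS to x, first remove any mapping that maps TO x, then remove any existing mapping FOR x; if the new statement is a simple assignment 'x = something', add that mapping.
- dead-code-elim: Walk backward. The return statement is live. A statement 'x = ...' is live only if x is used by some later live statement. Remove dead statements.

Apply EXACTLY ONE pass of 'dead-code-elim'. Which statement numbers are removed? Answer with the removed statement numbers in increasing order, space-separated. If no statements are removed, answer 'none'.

Answer: 1 2 3 4 5 7 8

Derivation:
Backward liveness scan:
Stmt 1 'z = 3': DEAD (z not in live set [])
Stmt 2 't = 9 - z': DEAD (t not in live set [])
Stmt 3 'a = 0 - 9': DEAD (a not in live set [])
Stmt 4 'c = 8': DEAD (c not in live set [])
Stmt 5 'y = 6': DEAD (y not in live set [])
Stmt 6 'd = 9': KEEP (d is live); live-in = []
Stmt 7 'b = 3': DEAD (b not in live set ['d'])
Stmt 8 'u = y - 6': DEAD (u not in live set ['d'])
Stmt 9 'return d': KEEP (return); live-in = ['d']
Removed statement numbers: [1, 2, 3, 4, 5, 7, 8]
Surviving IR:
  d = 9
  return d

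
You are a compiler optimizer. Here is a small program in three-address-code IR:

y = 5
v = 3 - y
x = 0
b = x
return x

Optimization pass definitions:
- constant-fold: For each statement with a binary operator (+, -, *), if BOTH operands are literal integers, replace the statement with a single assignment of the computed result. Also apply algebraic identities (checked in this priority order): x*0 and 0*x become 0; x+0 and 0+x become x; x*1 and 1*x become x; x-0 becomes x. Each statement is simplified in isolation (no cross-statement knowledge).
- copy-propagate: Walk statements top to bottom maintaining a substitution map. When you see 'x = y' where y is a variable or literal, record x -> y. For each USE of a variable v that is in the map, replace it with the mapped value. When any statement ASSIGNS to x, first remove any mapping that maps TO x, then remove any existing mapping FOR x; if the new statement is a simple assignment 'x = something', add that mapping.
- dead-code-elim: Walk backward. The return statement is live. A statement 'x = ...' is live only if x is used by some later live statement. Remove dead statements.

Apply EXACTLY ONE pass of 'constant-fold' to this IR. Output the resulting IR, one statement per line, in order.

Applying constant-fold statement-by-statement:
  [1] y = 5  (unchanged)
  [2] v = 3 - y  (unchanged)
  [3] x = 0  (unchanged)
  [4] b = x  (unchanged)
  [5] return x  (unchanged)
Result (5 stmts):
  y = 5
  v = 3 - y
  x = 0
  b = x
  return x

Answer: y = 5
v = 3 - y
x = 0
b = x
return x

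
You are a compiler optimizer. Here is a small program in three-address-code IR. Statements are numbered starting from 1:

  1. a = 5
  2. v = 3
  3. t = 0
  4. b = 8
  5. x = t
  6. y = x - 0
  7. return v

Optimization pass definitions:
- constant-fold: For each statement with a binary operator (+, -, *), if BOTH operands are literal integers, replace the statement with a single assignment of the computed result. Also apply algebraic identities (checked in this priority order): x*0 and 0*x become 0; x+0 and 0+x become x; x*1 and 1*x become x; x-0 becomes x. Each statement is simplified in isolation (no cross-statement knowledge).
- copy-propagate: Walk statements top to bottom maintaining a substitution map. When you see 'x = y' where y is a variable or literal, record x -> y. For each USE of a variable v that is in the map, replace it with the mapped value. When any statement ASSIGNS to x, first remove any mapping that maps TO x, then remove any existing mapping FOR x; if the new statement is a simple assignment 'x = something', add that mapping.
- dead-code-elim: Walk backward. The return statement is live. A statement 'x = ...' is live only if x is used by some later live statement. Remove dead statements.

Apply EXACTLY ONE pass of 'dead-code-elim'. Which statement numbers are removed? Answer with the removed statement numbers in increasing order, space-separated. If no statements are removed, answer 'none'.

Answer: 1 3 4 5 6

Derivation:
Backward liveness scan:
Stmt 1 'a = 5': DEAD (a not in live set [])
Stmt 2 'v = 3': KEEP (v is live); live-in = []
Stmt 3 't = 0': DEAD (t not in live set ['v'])
Stmt 4 'b = 8': DEAD (b not in live set ['v'])
Stmt 5 'x = t': DEAD (x not in live set ['v'])
Stmt 6 'y = x - 0': DEAD (y not in live set ['v'])
Stmt 7 'return v': KEEP (return); live-in = ['v']
Removed statement numbers: [1, 3, 4, 5, 6]
Surviving IR:
  v = 3
  return v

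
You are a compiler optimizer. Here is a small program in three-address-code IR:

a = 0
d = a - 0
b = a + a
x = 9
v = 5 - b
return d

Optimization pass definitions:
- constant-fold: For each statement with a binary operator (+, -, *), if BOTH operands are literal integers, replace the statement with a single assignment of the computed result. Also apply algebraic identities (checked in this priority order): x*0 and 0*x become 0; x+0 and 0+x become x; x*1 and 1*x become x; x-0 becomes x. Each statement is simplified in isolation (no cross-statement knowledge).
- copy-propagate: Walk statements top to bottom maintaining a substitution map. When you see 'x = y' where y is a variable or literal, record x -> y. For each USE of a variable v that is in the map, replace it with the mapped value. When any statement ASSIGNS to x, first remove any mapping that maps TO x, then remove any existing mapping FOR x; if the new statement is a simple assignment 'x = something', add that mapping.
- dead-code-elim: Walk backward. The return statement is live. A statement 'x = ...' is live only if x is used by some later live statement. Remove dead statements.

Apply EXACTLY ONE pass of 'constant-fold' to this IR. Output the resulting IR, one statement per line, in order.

Applying constant-fold statement-by-statement:
  [1] a = 0  (unchanged)
  [2] d = a - 0  -> d = a
  [3] b = a + a  (unchanged)
  [4] x = 9  (unchanged)
  [5] v = 5 - b  (unchanged)
  [6] return d  (unchanged)
Result (6 stmts):
  a = 0
  d = a
  b = a + a
  x = 9
  v = 5 - b
  return d

Answer: a = 0
d = a
b = a + a
x = 9
v = 5 - b
return d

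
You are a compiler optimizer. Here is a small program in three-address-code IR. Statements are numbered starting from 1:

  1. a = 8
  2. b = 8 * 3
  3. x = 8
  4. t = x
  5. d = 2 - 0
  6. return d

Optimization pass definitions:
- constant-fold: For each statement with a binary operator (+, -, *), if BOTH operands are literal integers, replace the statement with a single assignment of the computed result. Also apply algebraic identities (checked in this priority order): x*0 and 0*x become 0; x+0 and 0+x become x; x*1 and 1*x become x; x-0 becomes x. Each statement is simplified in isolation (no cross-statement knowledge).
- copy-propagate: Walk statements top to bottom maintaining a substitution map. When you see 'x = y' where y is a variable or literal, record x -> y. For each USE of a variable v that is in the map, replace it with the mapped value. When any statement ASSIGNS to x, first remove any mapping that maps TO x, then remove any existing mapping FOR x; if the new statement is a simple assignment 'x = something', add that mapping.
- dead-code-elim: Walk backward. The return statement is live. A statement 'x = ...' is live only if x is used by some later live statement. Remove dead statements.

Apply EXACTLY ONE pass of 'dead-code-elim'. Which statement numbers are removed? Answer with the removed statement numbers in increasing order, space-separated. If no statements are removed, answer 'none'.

Answer: 1 2 3 4

Derivation:
Backward liveness scan:
Stmt 1 'a = 8': DEAD (a not in live set [])
Stmt 2 'b = 8 * 3': DEAD (b not in live set [])
Stmt 3 'x = 8': DEAD (x not in live set [])
Stmt 4 't = x': DEAD (t not in live set [])
Stmt 5 'd = 2 - 0': KEEP (d is live); live-in = []
Stmt 6 'return d': KEEP (return); live-in = ['d']
Removed statement numbers: [1, 2, 3, 4]
Surviving IR:
  d = 2 - 0
  return d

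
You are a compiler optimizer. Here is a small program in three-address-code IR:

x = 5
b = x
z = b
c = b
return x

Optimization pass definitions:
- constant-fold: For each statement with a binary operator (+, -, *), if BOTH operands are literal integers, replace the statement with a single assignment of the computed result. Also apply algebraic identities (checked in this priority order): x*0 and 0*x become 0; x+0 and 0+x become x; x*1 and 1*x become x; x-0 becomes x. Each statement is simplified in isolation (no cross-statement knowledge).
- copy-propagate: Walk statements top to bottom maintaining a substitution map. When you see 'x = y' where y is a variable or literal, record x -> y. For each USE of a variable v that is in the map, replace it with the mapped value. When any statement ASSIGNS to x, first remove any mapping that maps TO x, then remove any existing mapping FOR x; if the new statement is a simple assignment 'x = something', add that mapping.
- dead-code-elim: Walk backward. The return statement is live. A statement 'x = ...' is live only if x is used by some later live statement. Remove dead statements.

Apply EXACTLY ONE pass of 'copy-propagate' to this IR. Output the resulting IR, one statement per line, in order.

Applying copy-propagate statement-by-statement:
  [1] x = 5  (unchanged)
  [2] b = x  -> b = 5
  [3] z = b  -> z = 5
  [4] c = b  -> c = 5
  [5] return x  -> return 5
Result (5 stmts):
  x = 5
  b = 5
  z = 5
  c = 5
  return 5

Answer: x = 5
b = 5
z = 5
c = 5
return 5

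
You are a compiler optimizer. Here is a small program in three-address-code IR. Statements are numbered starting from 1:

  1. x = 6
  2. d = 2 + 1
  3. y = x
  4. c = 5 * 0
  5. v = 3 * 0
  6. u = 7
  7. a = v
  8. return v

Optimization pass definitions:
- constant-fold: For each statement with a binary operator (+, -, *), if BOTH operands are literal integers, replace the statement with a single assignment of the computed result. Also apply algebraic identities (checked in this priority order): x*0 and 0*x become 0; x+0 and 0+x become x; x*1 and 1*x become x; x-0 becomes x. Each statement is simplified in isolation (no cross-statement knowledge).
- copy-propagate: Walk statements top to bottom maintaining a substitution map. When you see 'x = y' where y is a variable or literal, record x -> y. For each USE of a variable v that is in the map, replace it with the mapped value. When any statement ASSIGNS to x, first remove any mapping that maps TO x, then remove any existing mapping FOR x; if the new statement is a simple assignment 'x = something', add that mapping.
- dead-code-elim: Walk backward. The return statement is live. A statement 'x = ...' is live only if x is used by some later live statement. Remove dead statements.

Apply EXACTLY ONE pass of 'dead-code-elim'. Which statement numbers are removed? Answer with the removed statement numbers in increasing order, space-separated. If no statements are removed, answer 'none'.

Backward liveness scan:
Stmt 1 'x = 6': DEAD (x not in live set [])
Stmt 2 'd = 2 + 1': DEAD (d not in live set [])
Stmt 3 'y = x': DEAD (y not in live set [])
Stmt 4 'c = 5 * 0': DEAD (c not in live set [])
Stmt 5 'v = 3 * 0': KEEP (v is live); live-in = []
Stmt 6 'u = 7': DEAD (u not in live set ['v'])
Stmt 7 'a = v': DEAD (a not in live set ['v'])
Stmt 8 'return v': KEEP (return); live-in = ['v']
Removed statement numbers: [1, 2, 3, 4, 6, 7]
Surviving IR:
  v = 3 * 0
  return v

Answer: 1 2 3 4 6 7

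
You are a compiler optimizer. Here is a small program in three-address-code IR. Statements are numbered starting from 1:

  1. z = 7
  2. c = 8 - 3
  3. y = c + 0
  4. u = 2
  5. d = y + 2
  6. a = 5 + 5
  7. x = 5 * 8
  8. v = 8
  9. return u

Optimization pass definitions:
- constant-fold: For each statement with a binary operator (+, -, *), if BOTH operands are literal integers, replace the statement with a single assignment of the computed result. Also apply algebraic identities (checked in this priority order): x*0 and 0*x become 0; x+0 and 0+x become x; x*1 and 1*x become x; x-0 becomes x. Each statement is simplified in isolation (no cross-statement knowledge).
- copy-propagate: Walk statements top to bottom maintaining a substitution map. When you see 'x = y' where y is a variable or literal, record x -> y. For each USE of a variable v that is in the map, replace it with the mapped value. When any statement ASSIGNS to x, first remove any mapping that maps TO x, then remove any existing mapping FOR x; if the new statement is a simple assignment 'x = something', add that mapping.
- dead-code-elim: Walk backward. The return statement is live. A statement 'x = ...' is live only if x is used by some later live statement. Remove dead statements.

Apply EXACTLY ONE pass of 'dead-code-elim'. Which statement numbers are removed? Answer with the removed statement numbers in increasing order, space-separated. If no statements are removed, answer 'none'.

Answer: 1 2 3 5 6 7 8

Derivation:
Backward liveness scan:
Stmt 1 'z = 7': DEAD (z not in live set [])
Stmt 2 'c = 8 - 3': DEAD (c not in live set [])
Stmt 3 'y = c + 0': DEAD (y not in live set [])
Stmt 4 'u = 2': KEEP (u is live); live-in = []
Stmt 5 'd = y + 2': DEAD (d not in live set ['u'])
Stmt 6 'a = 5 + 5': DEAD (a not in live set ['u'])
Stmt 7 'x = 5 * 8': DEAD (x not in live set ['u'])
Stmt 8 'v = 8': DEAD (v not in live set ['u'])
Stmt 9 'return u': KEEP (return); live-in = ['u']
Removed statement numbers: [1, 2, 3, 5, 6, 7, 8]
Surviving IR:
  u = 2
  return u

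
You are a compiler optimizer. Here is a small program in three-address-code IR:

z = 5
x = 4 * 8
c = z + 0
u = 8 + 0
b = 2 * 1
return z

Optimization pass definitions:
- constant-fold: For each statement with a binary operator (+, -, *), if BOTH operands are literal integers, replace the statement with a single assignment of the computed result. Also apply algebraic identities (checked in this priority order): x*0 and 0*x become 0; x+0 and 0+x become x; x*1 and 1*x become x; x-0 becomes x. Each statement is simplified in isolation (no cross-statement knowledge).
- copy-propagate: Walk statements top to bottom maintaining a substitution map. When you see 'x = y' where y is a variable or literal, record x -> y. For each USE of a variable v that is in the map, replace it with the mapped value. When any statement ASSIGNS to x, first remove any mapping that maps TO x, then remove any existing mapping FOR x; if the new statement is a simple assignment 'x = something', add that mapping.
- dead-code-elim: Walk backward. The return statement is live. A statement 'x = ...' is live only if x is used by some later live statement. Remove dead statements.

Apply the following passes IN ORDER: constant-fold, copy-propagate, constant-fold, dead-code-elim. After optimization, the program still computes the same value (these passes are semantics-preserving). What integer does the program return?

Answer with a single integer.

Answer: 5

Derivation:
Initial IR:
  z = 5
  x = 4 * 8
  c = z + 0
  u = 8 + 0
  b = 2 * 1
  return z
After constant-fold (6 stmts):
  z = 5
  x = 32
  c = z
  u = 8
  b = 2
  return z
After copy-propagate (6 stmts):
  z = 5
  x = 32
  c = 5
  u = 8
  b = 2
  return 5
After constant-fold (6 stmts):
  z = 5
  x = 32
  c = 5
  u = 8
  b = 2
  return 5
After dead-code-elim (1 stmts):
  return 5
Evaluate:
  z = 5  =>  z = 5
  x = 4 * 8  =>  x = 32
  c = z + 0  =>  c = 5
  u = 8 + 0  =>  u = 8
  b = 2 * 1  =>  b = 2
  return z = 5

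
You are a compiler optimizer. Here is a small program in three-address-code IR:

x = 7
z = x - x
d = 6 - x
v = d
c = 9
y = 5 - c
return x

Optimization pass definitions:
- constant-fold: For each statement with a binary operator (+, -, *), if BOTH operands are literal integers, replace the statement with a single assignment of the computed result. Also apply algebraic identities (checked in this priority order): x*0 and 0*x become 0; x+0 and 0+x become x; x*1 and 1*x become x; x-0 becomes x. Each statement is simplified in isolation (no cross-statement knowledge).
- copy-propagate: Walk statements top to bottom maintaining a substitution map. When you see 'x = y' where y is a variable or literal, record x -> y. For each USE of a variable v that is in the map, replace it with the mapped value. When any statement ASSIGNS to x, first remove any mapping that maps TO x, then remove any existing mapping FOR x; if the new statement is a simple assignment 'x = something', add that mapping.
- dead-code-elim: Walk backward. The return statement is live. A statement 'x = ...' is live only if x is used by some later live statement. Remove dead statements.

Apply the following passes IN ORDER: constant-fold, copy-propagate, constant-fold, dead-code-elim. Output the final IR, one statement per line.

Initial IR:
  x = 7
  z = x - x
  d = 6 - x
  v = d
  c = 9
  y = 5 - c
  return x
After constant-fold (7 stmts):
  x = 7
  z = x - x
  d = 6 - x
  v = d
  c = 9
  y = 5 - c
  return x
After copy-propagate (7 stmts):
  x = 7
  z = 7 - 7
  d = 6 - 7
  v = d
  c = 9
  y = 5 - 9
  return 7
After constant-fold (7 stmts):
  x = 7
  z = 0
  d = -1
  v = d
  c = 9
  y = -4
  return 7
After dead-code-elim (1 stmts):
  return 7

Answer: return 7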